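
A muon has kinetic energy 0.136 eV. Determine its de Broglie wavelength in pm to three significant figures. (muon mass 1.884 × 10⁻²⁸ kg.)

KE = 0.136 eV = 2.179 × 10⁻²⁰ J.
p = √(2mKE) = √(2 × 1.884 × 10⁻²⁸ × 2.179 × 10⁻²⁰) = 2.865 × 10⁻²⁴ kg·m/s.
λ = h/p = 6.626 × 10⁻³⁴ / 2.865 × 10⁻²⁴ = 2.31 × 10⁻¹⁰ m = 231 pm.

λ = 231 pm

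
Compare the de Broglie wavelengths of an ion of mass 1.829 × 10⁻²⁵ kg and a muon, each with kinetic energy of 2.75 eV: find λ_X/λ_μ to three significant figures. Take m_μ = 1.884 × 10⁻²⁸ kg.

λ_X/λ_μ = 0.0321

At fixed KE, p = √(2mKE) so λ = h/p ∝ 1/√m.
λ_X/λ_μ = √(m_μ/m_X) = √(1.884 × 10⁻²⁸/1.829 × 10⁻²⁵) = √(1.030 × 10⁻³) = 0.0321.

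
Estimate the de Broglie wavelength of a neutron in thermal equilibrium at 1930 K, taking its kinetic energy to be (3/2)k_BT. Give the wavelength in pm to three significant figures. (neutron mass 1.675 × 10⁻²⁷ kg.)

KE = (3/2)k_BT = 1.5 × 1.381 × 10⁻²³ × 1930 = 3.998 × 10⁻²⁰ J.
p = √(2mKE) = √(2 × 1.675 × 10⁻²⁷ × 3.998 × 10⁻²⁰) = 1.157 × 10⁻²³ kg·m/s.
λ = h/p = 5.73 × 10⁻¹¹ m = 57.3 pm.

λ = 57.3 pm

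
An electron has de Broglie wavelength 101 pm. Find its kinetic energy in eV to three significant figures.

KE = 147 eV

p = h/λ = 6.626 × 10⁻³⁴ / 1.010 × 10⁻¹⁰ = 6.560 × 10⁻²⁴ kg·m/s.
KE = p²/(2m) = (6.560 × 10⁻²⁴)² / (2 × 9.109 × 10⁻³¹) = 2.362 × 10⁻¹⁷ J = 147 eV.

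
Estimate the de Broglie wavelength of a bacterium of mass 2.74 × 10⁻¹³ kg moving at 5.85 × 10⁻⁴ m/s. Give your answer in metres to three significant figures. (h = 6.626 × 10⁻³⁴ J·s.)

p = mv = 2.74 × 10⁻¹³ × 5.85 × 10⁻⁴ = 1.603 × 10⁻¹⁶ kg·m/s.
λ = h/p = 6.626 × 10⁻³⁴ / 1.603 × 10⁻¹⁶ = 4.13 × 10⁻¹⁸ m.

λ = 4.13 × 10⁻¹⁸ m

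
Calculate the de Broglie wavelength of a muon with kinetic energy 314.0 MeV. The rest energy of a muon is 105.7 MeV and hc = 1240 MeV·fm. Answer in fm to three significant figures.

Total energy E = KE + m₀c² = 314.0 + 105.7 = 419.7 MeV.
(pc)² = E² − (m₀c²)² = (419.7)² − (105.7)² = 1.650 × 10⁵ MeV², so pc = 406.2 MeV.
λ = hc/(pc) = 1240 MeV·fm / 406.2 MeV = 3.05 fm.

λ = 3.05 fm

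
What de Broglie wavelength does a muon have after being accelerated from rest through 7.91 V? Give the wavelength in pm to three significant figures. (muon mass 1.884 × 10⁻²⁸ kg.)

λ = 30.3 pm

KE = eV = 1.602 × 10⁻¹⁹ × 7.910 = 1.267 × 10⁻¹⁸ J.
p = √(2mKE) = √(2 × 1.884 × 10⁻²⁸ × 1.267 × 10⁻¹⁸) = 2.185 × 10⁻²³ kg·m/s.
λ = h/p = 6.626 × 10⁻³⁴ / 2.185 × 10⁻²³ = 3.03 × 10⁻¹¹ m = 30.3 pm.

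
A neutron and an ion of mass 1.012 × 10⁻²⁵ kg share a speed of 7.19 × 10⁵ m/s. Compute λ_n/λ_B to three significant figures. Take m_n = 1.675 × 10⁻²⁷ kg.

λ_n/λ_B = 60.4

At fixed v, p = mv so λ = h/(mv) ∝ 1/m.
λ_n/λ_B = m_B/m_n = 1.012 × 10⁻²⁵/1.675 × 10⁻²⁷ = 60.4.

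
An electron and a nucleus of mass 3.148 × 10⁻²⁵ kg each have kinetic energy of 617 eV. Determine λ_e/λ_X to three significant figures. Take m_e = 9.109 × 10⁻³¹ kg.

At fixed KE, p = √(2mKE) so λ = h/p ∝ 1/√m.
λ_e/λ_X = √(m_X/m_e) = √(3.148 × 10⁻²⁵/9.109 × 10⁻³¹) = √(3.456 × 10⁵) = 588.

λ_e/λ_X = 588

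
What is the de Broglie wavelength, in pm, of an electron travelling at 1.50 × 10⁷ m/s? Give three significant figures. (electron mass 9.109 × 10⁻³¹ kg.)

p = mv = 9.109 × 10⁻³¹ × 1.50 × 10⁷ = 1.366 × 10⁻²³ kg·m/s.
λ = h/p = 6.626 × 10⁻³⁴ / 1.366 × 10⁻²³ = 4.85 × 10⁻¹¹ m = 48.5 pm.

λ = 48.5 pm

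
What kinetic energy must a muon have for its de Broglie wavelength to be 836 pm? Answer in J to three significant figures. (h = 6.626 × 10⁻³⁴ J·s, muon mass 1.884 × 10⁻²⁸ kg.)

p = h/λ = 6.626 × 10⁻³⁴ / 8.360 × 10⁻¹⁰ = 7.926 × 10⁻²⁵ kg·m/s.
KE = p²/(2m) = (7.926 × 10⁻²⁵)² / (2 × 1.884 × 10⁻²⁸) = 1.667 × 10⁻²¹ J = 1.67 × 10⁻²¹ J.

KE = 1.67 × 10⁻²¹ J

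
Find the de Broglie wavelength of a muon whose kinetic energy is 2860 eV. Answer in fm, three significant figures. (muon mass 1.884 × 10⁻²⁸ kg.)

KE = 2860 eV = 4.582 × 10⁻¹⁶ J.
p = √(2mKE) = √(2 × 1.884 × 10⁻²⁸ × 4.582 × 10⁻¹⁶) = 4.155 × 10⁻²² kg·m/s.
λ = h/p = 6.626 × 10⁻³⁴ / 4.155 × 10⁻²² = 1.59 × 10⁻¹² m = 1590 fm.

λ = 1590 fm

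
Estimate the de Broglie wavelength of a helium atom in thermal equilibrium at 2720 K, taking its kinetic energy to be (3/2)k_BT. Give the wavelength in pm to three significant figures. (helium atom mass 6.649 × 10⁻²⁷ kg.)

KE = (3/2)k_BT = 1.5 × 1.381 × 10⁻²³ × 2720 = 5.634 × 10⁻²⁰ J.
p = √(2mKE) = √(2 × 6.649 × 10⁻²⁷ × 5.634 × 10⁻²⁰) = 2.737 × 10⁻²³ kg·m/s.
λ = h/p = 2.42 × 10⁻¹¹ m = 24.2 pm.

λ = 24.2 pm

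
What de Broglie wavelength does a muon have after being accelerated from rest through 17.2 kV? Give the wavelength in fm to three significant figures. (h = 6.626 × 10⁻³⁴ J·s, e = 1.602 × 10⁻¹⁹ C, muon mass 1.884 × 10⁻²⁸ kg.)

KE = eV = 1.602 × 10⁻¹⁹ × 1.720 × 10⁴ = 2.755 × 10⁻¹⁵ J.
p = √(2mKE) = √(2 × 1.884 × 10⁻²⁸ × 2.755 × 10⁻¹⁵) = 1.019 × 10⁻²¹ kg·m/s.
λ = h/p = 6.626 × 10⁻³⁴ / 1.019 × 10⁻²¹ = 6.50 × 10⁻¹³ m = 650 fm.

λ = 650 fm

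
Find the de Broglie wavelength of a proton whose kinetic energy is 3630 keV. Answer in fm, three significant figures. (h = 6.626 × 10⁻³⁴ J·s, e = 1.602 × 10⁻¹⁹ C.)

λ = 15.0 fm

KE = 3630 keV = 5.815 × 10⁻¹³ J.
p = √(2mKE) = √(2 × 1.673 × 10⁻²⁷ × 5.815 × 10⁻¹³) = 4.411 × 10⁻²⁰ kg·m/s.
λ = h/p = 6.626 × 10⁻³⁴ / 4.411 × 10⁻²⁰ = 1.50 × 10⁻¹⁴ m = 15.0 fm.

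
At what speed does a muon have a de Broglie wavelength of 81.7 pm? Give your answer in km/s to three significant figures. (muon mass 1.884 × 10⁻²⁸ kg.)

p = h/λ = 6.626 × 10⁻³⁴ / 8.170 × 10⁻¹¹ = 8.110 × 10⁻²⁴ kg·m/s.
v = p/m = 8.110 × 10⁻²⁴ / 1.884 × 10⁻²⁸ = 4.30 × 10⁴ m/s = 43.0 km/s.

v = 43.0 km/s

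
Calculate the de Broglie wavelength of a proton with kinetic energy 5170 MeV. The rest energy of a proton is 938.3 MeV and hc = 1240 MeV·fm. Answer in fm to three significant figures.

λ = 0.205 fm

Total energy E = KE + m₀c² = 5170 + 938.3 = 6108.3 MeV.
(pc)² = E² − (m₀c²)² = (6108.3)² − (938.3)² = 3.643 × 10⁷ MeV², so pc = 6036 MeV.
λ = hc/(pc) = 1240 MeV·fm / 6036 MeV = 0.205 fm.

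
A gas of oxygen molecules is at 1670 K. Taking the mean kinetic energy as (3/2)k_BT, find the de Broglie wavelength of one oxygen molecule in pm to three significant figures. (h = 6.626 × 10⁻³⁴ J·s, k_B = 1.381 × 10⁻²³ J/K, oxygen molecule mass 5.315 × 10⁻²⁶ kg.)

KE = (3/2)k_BT = 1.5 × 1.381 × 10⁻²³ × 1670 = 3.459 × 10⁻²⁰ J.
p = √(2mKE) = √(2 × 5.315 × 10⁻²⁶ × 3.459 × 10⁻²⁰) = 6.064 × 10⁻²³ kg·m/s.
λ = h/p = 1.09 × 10⁻¹¹ m = 10.9 pm.

λ = 10.9 pm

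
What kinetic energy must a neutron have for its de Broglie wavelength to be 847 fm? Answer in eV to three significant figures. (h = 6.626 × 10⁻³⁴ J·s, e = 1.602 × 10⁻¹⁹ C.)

p = h/λ = 6.626 × 10⁻³⁴ / 8.470 × 10⁻¹³ = 7.823 × 10⁻²² kg·m/s.
KE = p²/(2m) = (7.823 × 10⁻²²)² / (2 × 1.675 × 10⁻²⁷) = 1.827 × 10⁻¹⁶ J = 1140 eV.

KE = 1140 eV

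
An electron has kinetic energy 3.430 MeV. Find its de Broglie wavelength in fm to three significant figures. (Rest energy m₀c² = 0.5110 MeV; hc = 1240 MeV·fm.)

Total energy E = KE + m₀c² = 3.430 + 0.5110 = 3.9410 MeV.
(pc)² = E² − (m₀c²)² = (3.9410)² − (0.5110)² = 15.27 MeV², so pc = 3.908 MeV.
λ = hc/(pc) = 1240 MeV·fm / 3.908 MeV = 317 fm.

λ = 317 fm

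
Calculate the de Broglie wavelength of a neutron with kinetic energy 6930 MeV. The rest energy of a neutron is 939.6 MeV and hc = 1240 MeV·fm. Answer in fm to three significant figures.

λ = 0.159 fm

Total energy E = KE + m₀c² = 6930 + 939.6 = 7869.6 MeV.
(pc)² = E² − (m₀c²)² = (7869.6)² − (939.6)² = 6.105 × 10⁷ MeV², so pc = 7813 MeV.
λ = hc/(pc) = 1240 MeV·fm / 7813 MeV = 0.159 fm.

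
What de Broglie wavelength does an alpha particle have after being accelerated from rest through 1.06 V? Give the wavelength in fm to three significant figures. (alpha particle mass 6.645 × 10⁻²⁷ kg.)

KE = 2eV = 2 × 1.602 × 10⁻¹⁹ × 1.060 = 3.396 × 10⁻¹⁹ J.
p = √(2mKE) = √(2 × 6.645 × 10⁻²⁷ × 3.396 × 10⁻¹⁹) = 6.718 × 10⁻²³ kg·m/s.
λ = h/p = 6.626 × 10⁻³⁴ / 6.718 × 10⁻²³ = 9.86 × 10⁻¹² m = 9860 fm.

λ = 9860 fm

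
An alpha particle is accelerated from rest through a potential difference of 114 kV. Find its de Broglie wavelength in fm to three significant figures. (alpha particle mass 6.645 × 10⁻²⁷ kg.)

λ = 30.1 fm

KE = 2eV = 2 × 1.602 × 10⁻¹⁹ × 1.140 × 10⁵ = 3.653 × 10⁻¹⁴ J.
p = √(2mKE) = √(2 × 6.645 × 10⁻²⁷ × 3.653 × 10⁻¹⁴) = 2.203 × 10⁻²⁰ kg·m/s.
λ = h/p = 6.626 × 10⁻³⁴ / 2.203 × 10⁻²⁰ = 3.01 × 10⁻¹⁴ m = 30.1 fm.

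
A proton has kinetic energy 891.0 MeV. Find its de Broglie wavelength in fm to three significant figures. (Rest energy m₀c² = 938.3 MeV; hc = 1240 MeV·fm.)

Total energy E = KE + m₀c² = 891.0 + 938.3 = 1829.3 MeV.
(pc)² = E² − (m₀c²)² = (1829.3)² − (938.3)² = 2.466 × 10⁶ MeV², so pc = 1570 MeV.
λ = hc/(pc) = 1240 MeV·fm / 1570 MeV = 0.790 fm.

λ = 0.790 fm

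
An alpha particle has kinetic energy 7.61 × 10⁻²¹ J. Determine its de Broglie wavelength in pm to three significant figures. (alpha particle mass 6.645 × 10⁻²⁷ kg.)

p = √(2mKE) = √(2 × 6.645 × 10⁻²⁷ × 7.610 × 10⁻²¹) = 1.006 × 10⁻²³ kg·m/s.
λ = h/p = 6.626 × 10⁻³⁴ / 1.006 × 10⁻²³ = 6.59 × 10⁻¹¹ m = 65.9 pm.

λ = 65.9 pm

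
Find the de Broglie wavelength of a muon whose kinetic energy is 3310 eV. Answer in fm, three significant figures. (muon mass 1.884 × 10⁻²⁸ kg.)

KE = 3310 eV = 5.303 × 10⁻¹⁶ J.
p = √(2mKE) = √(2 × 1.884 × 10⁻²⁸ × 5.303 × 10⁻¹⁶) = 4.470 × 10⁻²² kg·m/s.
λ = h/p = 6.626 × 10⁻³⁴ / 4.470 × 10⁻²² = 1.48 × 10⁻¹² m = 1480 fm.

λ = 1480 fm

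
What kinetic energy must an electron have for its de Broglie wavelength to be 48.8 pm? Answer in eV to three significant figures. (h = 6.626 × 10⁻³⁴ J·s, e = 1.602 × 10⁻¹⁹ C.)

KE = 632 eV

p = h/λ = 6.626 × 10⁻³⁴ / 4.880 × 10⁻¹¹ = 1.358 × 10⁻²³ kg·m/s.
KE = p²/(2m) = (1.358 × 10⁻²³)² / (2 × 9.109 × 10⁻³¹) = 1.012 × 10⁻¹⁶ J = 632 eV.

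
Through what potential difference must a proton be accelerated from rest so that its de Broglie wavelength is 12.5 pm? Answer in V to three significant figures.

V = 5.24 V

p = h/λ = 6.626 × 10⁻³⁴ / 1.250 × 10⁻¹¹ = 5.301 × 10⁻²³ kg·m/s.
KE = p²/(2m) = 8.398 × 10⁻¹⁹ J.
V = KE/e = 8.398 × 10⁻¹⁹ / (1.602 × 10⁻¹⁹) = 5.24 V.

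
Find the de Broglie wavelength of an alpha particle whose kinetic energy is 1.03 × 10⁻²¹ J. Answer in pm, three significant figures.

p = √(2mKE) = √(2 × 6.645 × 10⁻²⁷ × 1.030 × 10⁻²¹) = 3.700 × 10⁻²⁴ kg·m/s.
λ = h/p = 6.626 × 10⁻³⁴ / 3.700 × 10⁻²⁴ = 1.79 × 10⁻¹⁰ m = 179 pm.

λ = 179 pm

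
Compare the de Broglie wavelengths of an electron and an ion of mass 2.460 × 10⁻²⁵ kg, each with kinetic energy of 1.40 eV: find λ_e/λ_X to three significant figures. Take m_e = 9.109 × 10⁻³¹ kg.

At fixed KE, p = √(2mKE) so λ = h/p ∝ 1/√m.
λ_e/λ_X = √(m_X/m_e) = √(2.460 × 10⁻²⁵/9.109 × 10⁻³¹) = √(2.701 × 10⁵) = 520.

λ_e/λ_X = 520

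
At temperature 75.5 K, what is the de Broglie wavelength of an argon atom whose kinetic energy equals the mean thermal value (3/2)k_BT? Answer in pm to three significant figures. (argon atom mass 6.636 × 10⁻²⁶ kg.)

KE = (3/2)k_BT = 1.5 × 1.381 × 10⁻²³ × 75.5 = 1.564 × 10⁻²¹ J.
p = √(2mKE) = √(2 × 6.636 × 10⁻²⁶ × 1.564 × 10⁻²¹) = 1.441 × 10⁻²³ kg·m/s.
λ = h/p = 4.60 × 10⁻¹¹ m = 46.0 pm.

λ = 46.0 pm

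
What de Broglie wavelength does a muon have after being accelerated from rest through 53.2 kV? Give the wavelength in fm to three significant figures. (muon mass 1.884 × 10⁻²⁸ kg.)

λ = 370 fm

KE = eV = 1.602 × 10⁻¹⁹ × 5.320 × 10⁴ = 8.523 × 10⁻¹⁵ J.
p = √(2mKE) = √(2 × 1.884 × 10⁻²⁸ × 8.523 × 10⁻¹⁵) = 1.792 × 10⁻²¹ kg·m/s.
λ = h/p = 6.626 × 10⁻³⁴ / 1.792 × 10⁻²¹ = 3.70 × 10⁻¹³ m = 370 fm.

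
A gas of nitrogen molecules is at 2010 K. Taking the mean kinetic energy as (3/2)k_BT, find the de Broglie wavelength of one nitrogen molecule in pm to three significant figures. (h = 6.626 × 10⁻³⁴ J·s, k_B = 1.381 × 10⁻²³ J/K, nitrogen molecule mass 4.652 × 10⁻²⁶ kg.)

KE = (3/2)k_BT = 1.5 × 1.381 × 10⁻²³ × 2010 = 4.164 × 10⁻²⁰ J.
p = √(2mKE) = √(2 × 4.652 × 10⁻²⁶ × 4.164 × 10⁻²⁰) = 6.224 × 10⁻²³ kg·m/s.
λ = h/p = 1.06 × 10⁻¹¹ m = 10.6 pm.

λ = 10.6 pm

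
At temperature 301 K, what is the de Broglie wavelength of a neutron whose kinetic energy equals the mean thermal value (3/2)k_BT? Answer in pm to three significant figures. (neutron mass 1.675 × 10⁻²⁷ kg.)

λ = 145 pm

KE = (3/2)k_BT = 1.5 × 1.381 × 10⁻²³ × 301 = 6.235 × 10⁻²¹ J.
p = √(2mKE) = √(2 × 1.675 × 10⁻²⁷ × 6.235 × 10⁻²¹) = 4.570 × 10⁻²⁴ kg·m/s.
λ = h/p = 1.45 × 10⁻¹⁰ m = 145 pm.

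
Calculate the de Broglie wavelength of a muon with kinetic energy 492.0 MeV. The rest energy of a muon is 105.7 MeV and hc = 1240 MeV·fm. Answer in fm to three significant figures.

Total energy E = KE + m₀c² = 492.0 + 105.7 = 597.7 MeV.
(pc)² = E² − (m₀c²)² = (597.7)² − (105.7)² = 3.461 × 10⁵ MeV², so pc = 588.3 MeV.
λ = hc/(pc) = 1240 MeV·fm / 588.3 MeV = 2.11 fm.

λ = 2.11 fm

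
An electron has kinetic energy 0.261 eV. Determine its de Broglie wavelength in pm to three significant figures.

KE = 0.261 eV = 4.181 × 10⁻²⁰ J.
p = √(2mKE) = √(2 × 9.109 × 10⁻³¹ × 4.181 × 10⁻²⁰) = 2.760 × 10⁻²⁵ kg·m/s.
λ = h/p = 6.626 × 10⁻³⁴ / 2.760 × 10⁻²⁵ = 2.40 × 10⁻⁹ m = 2400 pm.

λ = 2400 pm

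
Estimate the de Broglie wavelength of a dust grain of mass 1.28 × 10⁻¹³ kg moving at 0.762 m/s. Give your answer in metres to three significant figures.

p = mv = 1.28 × 10⁻¹³ × 0.762 = 9.754 × 10⁻¹⁴ kg·m/s.
λ = h/p = 6.626 × 10⁻³⁴ / 9.754 × 10⁻¹⁴ = 6.79 × 10⁻²¹ m.

λ = 6.79 × 10⁻²¹ m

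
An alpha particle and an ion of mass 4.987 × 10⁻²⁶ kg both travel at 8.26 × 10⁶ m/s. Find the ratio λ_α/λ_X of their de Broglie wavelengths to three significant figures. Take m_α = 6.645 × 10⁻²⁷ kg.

At fixed v, p = mv so λ = h/(mv) ∝ 1/m.
λ_α/λ_X = m_X/m_α = 4.987 × 10⁻²⁶/6.645 × 10⁻²⁷ = 7.50.

λ_α/λ_X = 7.50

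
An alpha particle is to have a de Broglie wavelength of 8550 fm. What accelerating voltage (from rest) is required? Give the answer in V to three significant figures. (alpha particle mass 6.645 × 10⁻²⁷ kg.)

p = h/λ = 6.626 × 10⁻³⁴ / 8.550 × 10⁻¹² = 7.750 × 10⁻²³ kg·m/s.
KE = p²/(2m) = 4.519 × 10⁻¹⁹ J.
V = KE/2e = 4.519 × 10⁻¹⁹ / (2 × 1.602 × 10⁻¹⁹) = 1.41 V.

V = 1.41 V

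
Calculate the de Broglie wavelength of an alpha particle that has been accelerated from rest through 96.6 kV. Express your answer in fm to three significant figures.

λ = 32.7 fm

KE = 2eV = 2 × 1.602 × 10⁻¹⁹ × 9.660 × 10⁴ = 3.095 × 10⁻¹⁴ J.
p = √(2mKE) = √(2 × 6.645 × 10⁻²⁷ × 3.095 × 10⁻¹⁴) = 2.028 × 10⁻²⁰ kg·m/s.
λ = h/p = 6.626 × 10⁻³⁴ / 2.028 × 10⁻²⁰ = 3.27 × 10⁻¹⁴ m = 32.7 fm.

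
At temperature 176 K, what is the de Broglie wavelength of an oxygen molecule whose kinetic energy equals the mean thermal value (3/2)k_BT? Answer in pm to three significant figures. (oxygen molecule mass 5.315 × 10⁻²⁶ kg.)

KE = (3/2)k_BT = 1.5 × 1.381 × 10⁻²³ × 176 = 3.646 × 10⁻²¹ J.
p = √(2mKE) = √(2 × 5.315 × 10⁻²⁶ × 3.646 × 10⁻²¹) = 1.969 × 10⁻²³ kg·m/s.
λ = h/p = 3.37 × 10⁻¹¹ m = 33.7 pm.

λ = 33.7 pm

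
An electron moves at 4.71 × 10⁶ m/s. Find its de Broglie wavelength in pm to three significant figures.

λ = 154 pm

p = mv = 9.109 × 10⁻³¹ × 4.71 × 10⁶ = 4.290 × 10⁻²⁴ kg·m/s.
λ = h/p = 6.626 × 10⁻³⁴ / 4.290 × 10⁻²⁴ = 1.54 × 10⁻¹⁰ m = 154 pm.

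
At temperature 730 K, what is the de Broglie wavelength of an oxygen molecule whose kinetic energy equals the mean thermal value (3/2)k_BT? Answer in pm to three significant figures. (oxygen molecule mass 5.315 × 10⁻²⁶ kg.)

KE = (3/2)k_BT = 1.5 × 1.381 × 10⁻²³ × 730 = 1.512 × 10⁻²⁰ J.
p = √(2mKE) = √(2 × 5.315 × 10⁻²⁶ × 1.512 × 10⁻²⁰) = 4.009 × 10⁻²³ kg·m/s.
λ = h/p = 1.65 × 10⁻¹¹ m = 16.5 pm.

λ = 16.5 pm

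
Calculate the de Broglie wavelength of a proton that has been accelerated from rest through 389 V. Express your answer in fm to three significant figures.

KE = eV = 1.602 × 10⁻¹⁹ × 389.0 = 6.232 × 10⁻¹⁷ J.
p = √(2mKE) = √(2 × 1.673 × 10⁻²⁷ × 6.232 × 10⁻¹⁷) = 4.566 × 10⁻²² kg·m/s.
λ = h/p = 6.626 × 10⁻³⁴ / 4.566 × 10⁻²² = 1.45 × 10⁻¹² m = 1450 fm.

λ = 1450 fm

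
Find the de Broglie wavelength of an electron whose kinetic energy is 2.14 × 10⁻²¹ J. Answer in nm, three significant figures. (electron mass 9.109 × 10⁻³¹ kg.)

p = √(2mKE) = √(2 × 9.109 × 10⁻³¹ × 2.140 × 10⁻²¹) = 6.244 × 10⁻²⁶ kg·m/s.
λ = h/p = 6.626 × 10⁻³⁴ / 6.244 × 10⁻²⁶ = 1.06 × 10⁻⁸ m = 10.6 nm.

λ = 10.6 nm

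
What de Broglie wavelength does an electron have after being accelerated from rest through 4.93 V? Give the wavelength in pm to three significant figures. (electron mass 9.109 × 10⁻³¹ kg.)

λ = 552 pm

KE = eV = 1.602 × 10⁻¹⁹ × 4.930 = 7.898 × 10⁻¹⁹ J.
p = √(2mKE) = √(2 × 9.109 × 10⁻³¹ × 7.898 × 10⁻¹⁹) = 1.200 × 10⁻²⁴ kg·m/s.
λ = h/p = 6.626 × 10⁻³⁴ / 1.200 × 10⁻²⁴ = 5.52 × 10⁻¹⁰ m = 552 pm.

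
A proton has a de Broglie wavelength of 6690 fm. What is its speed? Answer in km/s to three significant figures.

v = 59.2 km/s

p = h/λ = 6.626 × 10⁻³⁴ / 6.690 × 10⁻¹² = 9.904 × 10⁻²³ kg·m/s.
v = p/m = 9.904 × 10⁻²³ / 1.673 × 10⁻²⁷ = 5.92 × 10⁴ m/s = 59.2 km/s.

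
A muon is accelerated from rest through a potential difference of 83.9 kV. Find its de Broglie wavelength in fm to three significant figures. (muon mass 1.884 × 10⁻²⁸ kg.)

KE = eV = 1.602 × 10⁻¹⁹ × 8.390 × 10⁴ = 1.344 × 10⁻¹⁴ J.
p = √(2mKE) = √(2 × 1.884 × 10⁻²⁸ × 1.344 × 10⁻¹⁴) = 2.250 × 10⁻²¹ kg·m/s.
λ = h/p = 6.626 × 10⁻³⁴ / 2.250 × 10⁻²¹ = 2.94 × 10⁻¹³ m = 294 fm.

λ = 294 fm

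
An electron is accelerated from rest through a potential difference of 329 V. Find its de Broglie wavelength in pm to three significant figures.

KE = eV = 1.602 × 10⁻¹⁹ × 329.0 = 5.271 × 10⁻¹⁷ J.
p = √(2mKE) = √(2 × 9.109 × 10⁻³¹ × 5.271 × 10⁻¹⁷) = 9.799 × 10⁻²⁴ kg·m/s.
λ = h/p = 6.626 × 10⁻³⁴ / 9.799 × 10⁻²⁴ = 6.76 × 10⁻¹¹ m = 67.6 pm.

λ = 67.6 pm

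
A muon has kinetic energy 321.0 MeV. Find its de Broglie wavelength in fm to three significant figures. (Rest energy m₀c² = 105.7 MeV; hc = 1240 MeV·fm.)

Total energy E = KE + m₀c² = 321.0 + 105.7 = 426.7 MeV.
(pc)² = E² − (m₀c²)² = (426.7)² − (105.7)² = 1.709 × 10⁵ MeV², so pc = 413.4 MeV.
λ = hc/(pc) = 1240 MeV·fm / 413.4 MeV = 3.00 fm.

λ = 3.00 fm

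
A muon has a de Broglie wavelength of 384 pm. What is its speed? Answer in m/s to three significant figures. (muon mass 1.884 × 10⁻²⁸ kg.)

p = h/λ = 6.626 × 10⁻³⁴ / 3.840 × 10⁻¹⁰ = 1.726 × 10⁻²⁴ kg·m/s.
v = p/m = 1.726 × 10⁻²⁴ / 1.884 × 10⁻²⁸ = 9.16 × 10³ m/s = 9160 m/s.

v = 9160 m/s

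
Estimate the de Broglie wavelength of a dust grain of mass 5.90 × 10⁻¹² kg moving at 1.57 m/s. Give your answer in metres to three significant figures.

p = mv = 5.90 × 10⁻¹² × 1.57 = 9.263 × 10⁻¹² kg·m/s.
λ = h/p = 6.626 × 10⁻³⁴ / 9.263 × 10⁻¹² = 7.15 × 10⁻²³ m.

λ = 7.15 × 10⁻²³ m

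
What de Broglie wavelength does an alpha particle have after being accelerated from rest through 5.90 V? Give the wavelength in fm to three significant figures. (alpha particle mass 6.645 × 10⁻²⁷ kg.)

λ = 4180 fm

KE = 2eV = 2 × 1.602 × 10⁻¹⁹ × 5.900 = 1.890 × 10⁻¹⁸ J.
p = √(2mKE) = √(2 × 6.645 × 10⁻²⁷ × 1.890 × 10⁻¹⁸) = 1.585 × 10⁻²² kg·m/s.
λ = h/p = 6.626 × 10⁻³⁴ / 1.585 × 10⁻²² = 4.18 × 10⁻¹² m = 4180 fm.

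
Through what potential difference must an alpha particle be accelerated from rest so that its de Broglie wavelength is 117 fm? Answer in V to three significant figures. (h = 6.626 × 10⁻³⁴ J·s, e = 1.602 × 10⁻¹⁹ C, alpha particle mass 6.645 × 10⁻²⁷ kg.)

p = h/λ = 6.626 × 10⁻³⁴ / 1.170 × 10⁻¹³ = 5.663 × 10⁻²¹ kg·m/s.
KE = p²/(2m) = 2.413 × 10⁻¹⁵ J.
V = KE/2e = 2.413 × 10⁻¹⁵ / (2 × 1.602 × 10⁻¹⁹) = 7530 V.

V = 7530 V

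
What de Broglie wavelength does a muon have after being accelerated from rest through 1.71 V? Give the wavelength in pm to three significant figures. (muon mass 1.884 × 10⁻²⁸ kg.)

KE = eV = 1.602 × 10⁻¹⁹ × 1.710 = 2.739 × 10⁻¹⁹ J.
p = √(2mKE) = √(2 × 1.884 × 10⁻²⁸ × 2.739 × 10⁻¹⁹) = 1.016 × 10⁻²³ kg·m/s.
λ = h/p = 6.626 × 10⁻³⁴ / 1.016 × 10⁻²³ = 6.52 × 10⁻¹¹ m = 65.2 pm.

λ = 65.2 pm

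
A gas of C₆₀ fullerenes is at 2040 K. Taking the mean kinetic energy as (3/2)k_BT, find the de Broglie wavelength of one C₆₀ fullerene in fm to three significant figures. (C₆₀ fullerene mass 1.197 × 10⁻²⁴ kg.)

KE = (3/2)k_BT = 1.5 × 1.381 × 10⁻²³ × 2040 = 4.226 × 10⁻²⁰ J.
p = √(2mKE) = √(2 × 1.197 × 10⁻²⁴ × 4.226 × 10⁻²⁰) = 3.181 × 10⁻²² kg·m/s.
λ = h/p = 2.08 × 10⁻¹² m = 2080 fm.

λ = 2080 fm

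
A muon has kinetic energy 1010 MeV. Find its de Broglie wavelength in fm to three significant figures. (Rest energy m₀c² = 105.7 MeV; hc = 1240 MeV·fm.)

λ = 1.12 fm

Total energy E = KE + m₀c² = 1010 + 105.7 = 1115.7 MeV.
(pc)² = E² − (m₀c²)² = (1115.7)² − (105.7)² = 1.234 × 10⁶ MeV², so pc = 1111 MeV.
λ = hc/(pc) = 1240 MeV·fm / 1111 MeV = 1.12 fm.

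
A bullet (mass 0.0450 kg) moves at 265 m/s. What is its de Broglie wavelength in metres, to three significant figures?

p = mv = 0.0450 × 265 = 1.192 × 10¹ kg·m/s.
λ = h/p = 6.626 × 10⁻³⁴ / 1.192 × 10¹ = 5.56 × 10⁻³⁵ m.

λ = 5.56 × 10⁻³⁵ m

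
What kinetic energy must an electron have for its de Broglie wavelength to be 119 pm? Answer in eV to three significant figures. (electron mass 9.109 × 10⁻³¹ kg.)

KE = 106 eV

p = h/λ = 6.626 × 10⁻³⁴ / 1.190 × 10⁻¹⁰ = 5.568 × 10⁻²⁴ kg·m/s.
KE = p²/(2m) = (5.568 × 10⁻²⁴)² / (2 × 9.109 × 10⁻³¹) = 1.702 × 10⁻¹⁷ J = 106 eV.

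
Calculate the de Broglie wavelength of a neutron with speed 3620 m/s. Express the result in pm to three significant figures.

λ = 109 pm

p = mv = 1.675 × 10⁻²⁷ × 3620 = 6.064 × 10⁻²⁴ kg·m/s.
λ = h/p = 6.626 × 10⁻³⁴ / 6.064 × 10⁻²⁴ = 1.09 × 10⁻¹⁰ m = 109 pm.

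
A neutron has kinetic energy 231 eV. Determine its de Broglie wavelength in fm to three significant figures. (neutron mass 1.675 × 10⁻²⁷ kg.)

KE = 231 eV = 3.701 × 10⁻¹⁷ J.
p = √(2mKE) = √(2 × 1.675 × 10⁻²⁷ × 3.701 × 10⁻¹⁷) = 3.521 × 10⁻²² kg·m/s.
λ = h/p = 6.626 × 10⁻³⁴ / 3.521 × 10⁻²² = 1.88 × 10⁻¹² m = 1880 fm.

λ = 1880 fm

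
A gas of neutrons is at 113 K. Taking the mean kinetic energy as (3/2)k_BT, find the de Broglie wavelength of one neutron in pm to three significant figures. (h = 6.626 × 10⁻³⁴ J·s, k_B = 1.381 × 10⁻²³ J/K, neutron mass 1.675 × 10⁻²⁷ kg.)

λ = 237 pm

KE = (3/2)k_BT = 1.5 × 1.381 × 10⁻²³ × 113 = 2.341 × 10⁻²¹ J.
p = √(2mKE) = √(2 × 1.675 × 10⁻²⁷ × 2.341 × 10⁻²¹) = 2.800 × 10⁻²⁴ kg·m/s.
λ = h/p = 2.37 × 10⁻¹⁰ m = 237 pm.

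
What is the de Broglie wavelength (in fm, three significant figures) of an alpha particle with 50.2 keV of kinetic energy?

KE = 50.2 keV = 8.042 × 10⁻¹⁵ J.
p = √(2mKE) = √(2 × 6.645 × 10⁻²⁷ × 8.042 × 10⁻¹⁵) = 1.034 × 10⁻²⁰ kg·m/s.
λ = h/p = 6.626 × 10⁻³⁴ / 1.034 × 10⁻²⁰ = 6.41 × 10⁻¹⁴ m = 64.1 fm.

λ = 64.1 fm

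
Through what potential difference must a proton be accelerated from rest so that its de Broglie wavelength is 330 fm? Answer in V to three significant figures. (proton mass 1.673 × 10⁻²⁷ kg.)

p = h/λ = 6.626 × 10⁻³⁴ / 3.300 × 10⁻¹³ = 2.008 × 10⁻²¹ kg·m/s.
KE = p²/(2m) = 1.205 × 10⁻¹⁵ J.
V = KE/e = 1.205 × 10⁻¹⁵ / (1.602 × 10⁻¹⁹) = 7520 V.

V = 7520 V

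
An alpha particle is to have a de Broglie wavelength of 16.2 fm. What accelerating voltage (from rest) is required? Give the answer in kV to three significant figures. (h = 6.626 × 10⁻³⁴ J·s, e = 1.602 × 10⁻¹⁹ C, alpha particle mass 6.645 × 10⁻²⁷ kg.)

p = h/λ = 6.626 × 10⁻³⁴ / 1.620 × 10⁻¹⁴ = 4.090 × 10⁻²⁰ kg·m/s.
KE = p²/(2m) = 1.259 × 10⁻¹³ J.
V = KE/2e = 1.259 × 10⁻¹³ / (2 × 1.602 × 10⁻¹⁹) = 393 kV.

V = 393 kV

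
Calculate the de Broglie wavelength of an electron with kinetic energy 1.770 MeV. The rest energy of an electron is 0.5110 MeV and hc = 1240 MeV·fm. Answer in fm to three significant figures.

Total energy E = KE + m₀c² = 1.770 + 0.5110 = 2.2810 MeV.
(pc)² = E² − (m₀c²)² = (2.2810)² − (0.5110)² = 4.942 MeV², so pc = 2.223 MeV.
λ = hc/(pc) = 1240 MeV·fm / 2.223 MeV = 558 fm.

λ = 558 fm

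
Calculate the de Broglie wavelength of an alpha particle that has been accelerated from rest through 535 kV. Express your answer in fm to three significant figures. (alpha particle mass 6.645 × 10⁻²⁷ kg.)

λ = 13.9 fm

KE = 2eV = 2 × 1.602 × 10⁻¹⁹ × 5.350 × 10⁵ = 1.714 × 10⁻¹³ J.
p = √(2mKE) = √(2 × 6.645 × 10⁻²⁷ × 1.714 × 10⁻¹³) = 4.773 × 10⁻²⁰ kg·m/s.
λ = h/p = 6.626 × 10⁻³⁴ / 4.773 × 10⁻²⁰ = 1.39 × 10⁻¹⁴ m = 13.9 fm.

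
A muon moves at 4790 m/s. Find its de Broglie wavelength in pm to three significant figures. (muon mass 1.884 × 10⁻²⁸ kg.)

λ = 734 pm

p = mv = 1.884 × 10⁻²⁸ × 4790 = 9.024 × 10⁻²⁵ kg·m/s.
λ = h/p = 6.626 × 10⁻³⁴ / 9.024 × 10⁻²⁵ = 7.34 × 10⁻¹⁰ m = 734 pm.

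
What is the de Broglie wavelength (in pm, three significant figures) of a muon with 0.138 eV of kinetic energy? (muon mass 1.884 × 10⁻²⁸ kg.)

KE = 0.138 eV = 2.211 × 10⁻²⁰ J.
p = √(2mKE) = √(2 × 1.884 × 10⁻²⁸ × 2.211 × 10⁻²⁰) = 2.886 × 10⁻²⁴ kg·m/s.
λ = h/p = 6.626 × 10⁻³⁴ / 2.886 × 10⁻²⁴ = 2.30 × 10⁻¹⁰ m = 230 pm.

λ = 230 pm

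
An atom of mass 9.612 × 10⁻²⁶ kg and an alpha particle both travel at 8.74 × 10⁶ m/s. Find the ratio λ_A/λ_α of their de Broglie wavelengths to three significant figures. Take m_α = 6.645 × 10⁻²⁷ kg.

At fixed v, p = mv so λ = h/(mv) ∝ 1/m.
λ_A/λ_α = m_α/m_A = 6.645 × 10⁻²⁷/9.612 × 10⁻²⁶ = 0.0691.

λ_A/λ_α = 0.0691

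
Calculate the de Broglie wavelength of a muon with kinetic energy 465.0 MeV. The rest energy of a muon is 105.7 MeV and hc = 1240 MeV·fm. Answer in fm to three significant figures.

λ = 2.21 fm

Total energy E = KE + m₀c² = 465.0 + 105.7 = 570.7 MeV.
(pc)² = E² − (m₀c²)² = (570.7)² − (105.7)² = 3.145 × 10⁵ MeV², so pc = 560.8 MeV.
λ = hc/(pc) = 1240 MeV·fm / 560.8 MeV = 2.21 fm.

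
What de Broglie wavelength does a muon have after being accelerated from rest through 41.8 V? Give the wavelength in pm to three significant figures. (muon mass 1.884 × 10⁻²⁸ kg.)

KE = eV = 1.602 × 10⁻¹⁹ × 41.80 = 6.696 × 10⁻¹⁸ J.
p = √(2mKE) = √(2 × 1.884 × 10⁻²⁸ × 6.696 × 10⁻¹⁸) = 5.023 × 10⁻²³ kg·m/s.
λ = h/p = 6.626 × 10⁻³⁴ / 5.023 × 10⁻²³ = 1.32 × 10⁻¹¹ m = 13.2 pm.

λ = 13.2 pm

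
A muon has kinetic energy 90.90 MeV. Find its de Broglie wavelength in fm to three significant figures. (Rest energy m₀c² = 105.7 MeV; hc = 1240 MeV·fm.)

Total energy E = KE + m₀c² = 90.90 + 105.7 = 196.60 MeV.
(pc)² = E² − (m₀c²)² = (196.60)² − (105.7)² = 2.748 × 10⁴ MeV², so pc = 165.8 MeV.
λ = hc/(pc) = 1240 MeV·fm / 165.8 MeV = 7.48 fm.

λ = 7.48 fm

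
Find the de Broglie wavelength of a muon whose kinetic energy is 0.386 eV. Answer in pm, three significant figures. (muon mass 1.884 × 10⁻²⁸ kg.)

KE = 0.386 eV = 6.184 × 10⁻²⁰ J.
p = √(2mKE) = √(2 × 1.884 × 10⁻²⁸ × 6.184 × 10⁻²⁰) = 4.827 × 10⁻²⁴ kg·m/s.
λ = h/p = 6.626 × 10⁻³⁴ / 4.827 × 10⁻²⁴ = 1.37 × 10⁻¹⁰ m = 137 pm.

λ = 137 pm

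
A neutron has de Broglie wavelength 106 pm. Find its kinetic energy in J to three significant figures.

p = h/λ = 6.626 × 10⁻³⁴ / 1.060 × 10⁻¹⁰ = 6.251 × 10⁻²⁴ kg·m/s.
KE = p²/(2m) = (6.251 × 10⁻²⁴)² / (2 × 1.675 × 10⁻²⁷) = 1.166 × 10⁻²⁰ J = 1.17 × 10⁻²⁰ J.

KE = 1.17 × 10⁻²⁰ J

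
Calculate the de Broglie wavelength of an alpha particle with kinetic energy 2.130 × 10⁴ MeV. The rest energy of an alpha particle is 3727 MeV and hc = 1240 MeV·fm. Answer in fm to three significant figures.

Total energy E = KE + m₀c² = 2.130 × 10⁴ + 3727 = 25027 MeV.
(pc)² = E² − (m₀c²)² = (25027)² − (3727)² = 6.125 × 10⁸ MeV², so pc = 2.475 × 10⁴ MeV.
λ = hc/(pc) = 1240 MeV·fm / 2.475 × 10⁴ MeV = 0.0501 fm.

λ = 0.0501 fm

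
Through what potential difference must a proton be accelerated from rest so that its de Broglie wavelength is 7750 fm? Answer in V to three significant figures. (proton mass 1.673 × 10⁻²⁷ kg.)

p = h/λ = 6.626 × 10⁻³⁴ / 7.750 × 10⁻¹² = 8.550 × 10⁻²³ kg·m/s.
KE = p²/(2m) = 2.185 × 10⁻¹⁸ J.
V = KE/e = 2.185 × 10⁻¹⁸ / (1.602 × 10⁻¹⁹) = 13.6 V.

V = 13.6 V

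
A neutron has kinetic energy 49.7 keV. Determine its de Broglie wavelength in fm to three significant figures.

λ = 128 fm

KE = 49.7 keV = 7.962 × 10⁻¹⁵ J.
p = √(2mKE) = √(2 × 1.675 × 10⁻²⁷ × 7.962 × 10⁻¹⁵) = 5.165 × 10⁻²¹ kg·m/s.
λ = h/p = 6.626 × 10⁻³⁴ / 5.165 × 10⁻²¹ = 1.28 × 10⁻¹³ m = 128 fm.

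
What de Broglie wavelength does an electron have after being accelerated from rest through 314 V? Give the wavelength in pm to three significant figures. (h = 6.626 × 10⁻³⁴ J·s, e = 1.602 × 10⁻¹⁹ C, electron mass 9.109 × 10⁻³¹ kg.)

KE = eV = 1.602 × 10⁻¹⁹ × 314.0 = 5.030 × 10⁻¹⁷ J.
p = √(2mKE) = √(2 × 9.109 × 10⁻³¹ × 5.030 × 10⁻¹⁷) = 9.573 × 10⁻²⁴ kg·m/s.
λ = h/p = 6.626 × 10⁻³⁴ / 9.573 × 10⁻²⁴ = 6.92 × 10⁻¹¹ m = 69.2 pm.

λ = 69.2 pm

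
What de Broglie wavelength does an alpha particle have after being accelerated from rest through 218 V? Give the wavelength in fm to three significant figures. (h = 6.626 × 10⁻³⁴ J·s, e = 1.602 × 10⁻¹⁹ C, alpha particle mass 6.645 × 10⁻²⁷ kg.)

KE = 2eV = 2 × 1.602 × 10⁻¹⁹ × 218.0 = 6.985 × 10⁻¹⁷ J.
p = √(2mKE) = √(2 × 6.645 × 10⁻²⁷ × 6.985 × 10⁻¹⁷) = 9.635 × 10⁻²² kg·m/s.
λ = h/p = 6.626 × 10⁻³⁴ / 9.635 × 10⁻²² = 6.88 × 10⁻¹³ m = 688 fm.

λ = 688 fm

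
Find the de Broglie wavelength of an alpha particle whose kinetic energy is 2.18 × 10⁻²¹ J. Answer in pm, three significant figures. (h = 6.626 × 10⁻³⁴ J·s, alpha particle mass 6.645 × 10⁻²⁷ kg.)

λ = 123 pm

p = √(2mKE) = √(2 × 6.645 × 10⁻²⁷ × 2.180 × 10⁻²¹) = 5.383 × 10⁻²⁴ kg·m/s.
λ = h/p = 6.626 × 10⁻³⁴ / 5.383 × 10⁻²⁴ = 1.23 × 10⁻¹⁰ m = 123 pm.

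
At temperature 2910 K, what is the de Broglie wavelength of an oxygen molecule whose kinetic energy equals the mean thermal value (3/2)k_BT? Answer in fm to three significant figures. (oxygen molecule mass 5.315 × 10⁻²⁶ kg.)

KE = (3/2)k_BT = 1.5 × 1.381 × 10⁻²³ × 2910 = 6.028 × 10⁻²⁰ J.
p = √(2mKE) = √(2 × 5.315 × 10⁻²⁶ × 6.028 × 10⁻²⁰) = 8.005 × 10⁻²³ kg·m/s.
λ = h/p = 8.28 × 10⁻¹² m = 8280 fm.

λ = 8280 fm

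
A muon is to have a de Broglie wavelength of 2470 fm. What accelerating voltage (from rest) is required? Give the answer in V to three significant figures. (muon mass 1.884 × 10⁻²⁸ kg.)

V = 1190 V

p = h/λ = 6.626 × 10⁻³⁴ / 2.470 × 10⁻¹² = 2.683 × 10⁻²² kg·m/s.
KE = p²/(2m) = 1.910 × 10⁻¹⁶ J.
V = KE/e = 1.910 × 10⁻¹⁶ / (1.602 × 10⁻¹⁹) = 1190 V.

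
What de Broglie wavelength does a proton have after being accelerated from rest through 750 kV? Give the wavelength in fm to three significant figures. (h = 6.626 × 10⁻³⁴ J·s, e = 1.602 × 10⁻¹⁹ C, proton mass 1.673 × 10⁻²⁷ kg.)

KE = eV = 1.602 × 10⁻¹⁹ × 7.500 × 10⁵ = 1.202 × 10⁻¹³ J.
p = √(2mKE) = √(2 × 1.673 × 10⁻²⁷ × 1.202 × 10⁻¹³) = 2.005 × 10⁻²⁰ kg·m/s.
λ = h/p = 6.626 × 10⁻³⁴ / 2.005 × 10⁻²⁰ = 3.30 × 10⁻¹⁴ m = 33.0 fm.

λ = 33.0 fm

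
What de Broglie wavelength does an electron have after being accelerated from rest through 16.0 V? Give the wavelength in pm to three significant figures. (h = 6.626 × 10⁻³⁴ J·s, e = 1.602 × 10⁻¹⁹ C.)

KE = eV = 1.602 × 10⁻¹⁹ × 16.00 = 2.563 × 10⁻¹⁸ J.
p = √(2mKE) = √(2 × 9.109 × 10⁻³¹ × 2.563 × 10⁻¹⁸) = 2.161 × 10⁻²⁴ kg·m/s.
λ = h/p = 6.626 × 10⁻³⁴ / 2.161 × 10⁻²⁴ = 3.07 × 10⁻¹⁰ m = 307 pm.

λ = 307 pm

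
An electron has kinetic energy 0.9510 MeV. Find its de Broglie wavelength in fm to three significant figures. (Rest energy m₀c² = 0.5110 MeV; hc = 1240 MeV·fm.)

Total energy E = KE + m₀c² = 0.9510 + 0.5110 = 1.4620 MeV.
(pc)² = E² − (m₀c²)² = (1.4620)² − (0.5110)² = 1.876 MeV², so pc = 1.370 MeV.
λ = hc/(pc) = 1240 MeV·fm / 1.370 MeV = 905 fm.

λ = 905 fm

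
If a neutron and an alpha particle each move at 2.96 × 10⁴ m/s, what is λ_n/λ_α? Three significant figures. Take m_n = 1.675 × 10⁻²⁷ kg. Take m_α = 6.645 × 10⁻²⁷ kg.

λ_n/λ_α = 3.97

At fixed v, p = mv so λ = h/(mv) ∝ 1/m.
λ_n/λ_α = m_α/m_n = 6.645 × 10⁻²⁷/1.675 × 10⁻²⁷ = 3.97.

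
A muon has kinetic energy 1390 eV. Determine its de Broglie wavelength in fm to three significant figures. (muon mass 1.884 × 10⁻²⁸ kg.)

λ = 2290 fm

KE = 1390 eV = 2.227 × 10⁻¹⁶ J.
p = √(2mKE) = √(2 × 1.884 × 10⁻²⁸ × 2.227 × 10⁻¹⁶) = 2.897 × 10⁻²² kg·m/s.
λ = h/p = 6.626 × 10⁻³⁴ / 2.897 × 10⁻²² = 2.29 × 10⁻¹² m = 2290 fm.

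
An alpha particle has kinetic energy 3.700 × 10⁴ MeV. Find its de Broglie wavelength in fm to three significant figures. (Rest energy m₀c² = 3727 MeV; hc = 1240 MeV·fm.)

Total energy E = KE + m₀c² = 3.700 × 10⁴ + 3727 = 40727 MeV.
(pc)² = E² − (m₀c²)² = (40727)² − (3727)² = 1.645 × 10⁹ MeV², so pc = 4.056 × 10⁴ MeV.
λ = hc/(pc) = 1240 MeV·fm / 4.056 × 10⁴ MeV = 0.0306 fm.

λ = 0.0306 fm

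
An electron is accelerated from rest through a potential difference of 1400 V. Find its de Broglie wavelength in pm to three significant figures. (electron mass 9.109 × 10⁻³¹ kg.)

KE = eV = 1.602 × 10⁻¹⁹ × 1400 = 2.243 × 10⁻¹⁶ J.
p = √(2mKE) = √(2 × 9.109 × 10⁻³¹ × 2.243 × 10⁻¹⁶) = 2.021 × 10⁻²³ kg·m/s.
λ = h/p = 6.626 × 10⁻³⁴ / 2.021 × 10⁻²³ = 3.28 × 10⁻¹¹ m = 32.8 pm.

λ = 32.8 pm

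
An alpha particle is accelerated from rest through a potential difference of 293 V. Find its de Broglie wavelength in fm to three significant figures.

λ = 593 fm

KE = 2eV = 2 × 1.602 × 10⁻¹⁹ × 293.0 = 9.388 × 10⁻¹⁷ J.
p = √(2mKE) = √(2 × 6.645 × 10⁻²⁷ × 9.388 × 10⁻¹⁷) = 1.117 × 10⁻²¹ kg·m/s.
λ = h/p = 6.626 × 10⁻³⁴ / 1.117 × 10⁻²¹ = 5.93 × 10⁻¹³ m = 593 fm.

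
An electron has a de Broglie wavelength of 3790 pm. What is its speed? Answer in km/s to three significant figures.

v = 192 km/s

p = h/λ = 6.626 × 10⁻³⁴ / 3.790 × 10⁻⁹ = 1.748 × 10⁻²⁵ kg·m/s.
v = p/m = 1.748 × 10⁻²⁵ / 9.109 × 10⁻³¹ = 1.92 × 10⁵ m/s = 192 km/s.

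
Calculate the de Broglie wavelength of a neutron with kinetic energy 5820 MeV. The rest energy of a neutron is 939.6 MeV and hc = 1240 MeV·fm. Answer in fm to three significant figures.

Total energy E = KE + m₀c² = 5820 + 939.6 = 6759.6 MeV.
(pc)² = E² − (m₀c²)² = (6759.6)² − (939.6)² = 4.481 × 10⁷ MeV², so pc = 6694 MeV.
λ = hc/(pc) = 1240 MeV·fm / 6694 MeV = 0.185 fm.

λ = 0.185 fm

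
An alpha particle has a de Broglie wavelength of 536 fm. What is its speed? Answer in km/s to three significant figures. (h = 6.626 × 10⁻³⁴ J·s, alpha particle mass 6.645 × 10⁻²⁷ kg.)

v = 186 km/s

p = h/λ = 6.626 × 10⁻³⁴ / 5.360 × 10⁻¹³ = 1.236 × 10⁻²¹ kg·m/s.
v = p/m = 1.236 × 10⁻²¹ / 6.645 × 10⁻²⁷ = 1.86 × 10⁵ m/s = 186 km/s.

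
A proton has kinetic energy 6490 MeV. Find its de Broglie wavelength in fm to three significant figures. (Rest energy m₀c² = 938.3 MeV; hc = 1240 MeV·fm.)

λ = 0.168 fm

Total energy E = KE + m₀c² = 6490 + 938.3 = 7428.3 MeV.
(pc)² = E² − (m₀c²)² = (7428.3)² − (938.3)² = 5.430 × 10⁷ MeV², so pc = 7369 MeV.
λ = hc/(pc) = 1240 MeV·fm / 7369 MeV = 0.168 fm.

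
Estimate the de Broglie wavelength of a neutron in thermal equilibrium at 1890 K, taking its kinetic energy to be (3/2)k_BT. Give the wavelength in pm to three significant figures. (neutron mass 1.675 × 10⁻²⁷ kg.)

KE = (3/2)k_BT = 1.5 × 1.381 × 10⁻²³ × 1890 = 3.915 × 10⁻²⁰ J.
p = √(2mKE) = √(2 × 1.675 × 10⁻²⁷ × 3.915 × 10⁻²⁰) = 1.145 × 10⁻²³ kg·m/s.
λ = h/p = 5.79 × 10⁻¹¹ m = 57.9 pm.

λ = 57.9 pm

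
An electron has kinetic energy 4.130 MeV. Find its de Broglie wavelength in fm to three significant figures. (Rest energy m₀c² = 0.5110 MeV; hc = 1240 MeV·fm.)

Total energy E = KE + m₀c² = 4.130 + 0.5110 = 4.6410 MeV.
(pc)² = E² − (m₀c²)² = (4.6410)² − (0.5110)² = 21.28 MeV², so pc = 4.613 MeV.
λ = hc/(pc) = 1240 MeV·fm / 4.613 MeV = 269 fm.

λ = 269 fm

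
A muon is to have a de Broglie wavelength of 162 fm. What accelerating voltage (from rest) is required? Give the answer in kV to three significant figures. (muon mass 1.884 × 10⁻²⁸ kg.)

p = h/λ = 6.626 × 10⁻³⁴ / 1.620 × 10⁻¹³ = 4.090 × 10⁻²¹ kg·m/s.
KE = p²/(2m) = 4.440 × 10⁻¹⁴ J.
V = KE/e = 4.440 × 10⁻¹⁴ / (1.602 × 10⁻¹⁹) = 277 kV.

V = 277 kV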